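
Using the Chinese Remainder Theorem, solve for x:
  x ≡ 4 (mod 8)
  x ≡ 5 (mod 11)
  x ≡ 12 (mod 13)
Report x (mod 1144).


Moduli 8, 11, 13 are pairwise coprime; by CRT there is a unique solution modulo M = 8 · 11 · 13 = 1144.
Solve pairwise, accumulating the modulus:
  Start with x ≡ 4 (mod 8).
  Combine with x ≡ 5 (mod 11): since gcd(8, 11) = 1, we get a unique residue mod 88.
    Write x = 4 + 8·t and substitute into x ≡ 5 (mod 11): 8·t ≡ 5 − 4 = 1 (mod 11).
    The inverse of 8 mod 11 is 7 (since 8·7 = 56 = 5·11 + 1), so t ≡ 7·1 = 7 ≡ 7 (mod 11).
    Then x = 4 + 8·7 = 60, valid modulo lcm(8, 11) = 88: x ≡ 60 (mod 88).
  Combine with x ≡ 12 (mod 13): since gcd(88, 13) = 1, we get a unique residue mod 1144.
    Write x = 60 + 88·t and substitute into x ≡ 12 (mod 13): 88·t ≡ 12 − 60 = -48 (mod 13).
    Reduce coefficients mod 13: 10·t ≡ 4 (mod 13).
    The inverse of 10 mod 13 is 4 (since 10·4 = 40 = 3·13 + 1), so t ≡ 4·4 = 16 ≡ 3 (mod 13).
    Then x = 60 + 88·3 = 324, valid modulo lcm(88, 13) = 1144: x ≡ 324 (mod 1144).
Verify: 324 mod 8 = 4 ✓, 324 mod 11 = 5 ✓, 324 mod 13 = 12 ✓.

x ≡ 324 (mod 1144).


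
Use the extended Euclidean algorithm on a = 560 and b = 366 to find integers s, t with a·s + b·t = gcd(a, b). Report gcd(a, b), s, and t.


Euclidean algorithm on (560, 366) — divide until remainder is 0:
  560 = 1 · 366 + 194
  366 = 1 · 194 + 172
  194 = 1 · 172 + 22
  172 = 7 · 22 + 18
  22 = 1 · 18 + 4
  18 = 4 · 4 + 2
  4 = 2 · 2 + 0
gcd(560, 366) = 2.
Track Bezout coefficients alongside the remainders: start with r₀ = 560 = a·1 + b·0 (s = 1, t = 0) and r₁ = 366 = a·0 + b·1 (s = 0, t = 1); each new remainder r_{k+1} = r_{k-1} − q_k·r_k inherits s_{k+1} = s_{k-1} − q_k·s_k, t_{k+1} = t_{k-1} − q_k·t_k, so r_k = a·s_k + b·t_k at every step:
  q = 1: r = 194, s = 1 − 1·0 = 1, t = 0 − 1·1 = -1  (check: 560·1 + 366·(-1) = 194)
  q = 1: r = 172, s = 0 − 1·1 = -1, t = 1 − 1·(-1) = 2  (check: 560·(-1) + 366·2 = 172)
  q = 1: r = 22, s = 1 − 1·(-1) = 2, t = -1 − 1·2 = -3  (check: 560·2 + 366·(-3) = 22)
  q = 7: r = 18, s = -1 − 7·2 = -15, t = 2 − 7·(-3) = 23  (check: 560·(-15) + 366·23 = 18)
  q = 1: r = 4, s = 2 − 1·(-15) = 17, t = -3 − 1·23 = -26  (check: 560·17 + 366·(-26) = 4)
  q = 4: r = 2, s = -15 − 4·17 = -83, t = 23 − 4·(-26) = 127  (check: 560·(-83) + 366·127 = 2)
The row with r = 2 (the gcd) gives the Bezout coefficients s = -83, t = 127.
Result: 560 · (-83) + 366 · (127) = 2.

gcd(560, 366) = 2; s = -83, t = 127 (check: 560·(-83) + 366·127 = 2).


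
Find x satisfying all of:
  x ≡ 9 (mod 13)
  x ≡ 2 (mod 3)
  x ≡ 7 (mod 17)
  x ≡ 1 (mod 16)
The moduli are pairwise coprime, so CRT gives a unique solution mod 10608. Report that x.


Product of moduli M = 13 · 3 · 17 · 16 = 10608.
Merge one congruence at a time:
  Start: x ≡ 9 (mod 13).
  Combine with x ≡ 2 (mod 3); new modulus lcm = 39.
    Write x = 9 + 13·t and substitute into x ≡ 2 (mod 3): 13·t ≡ 2 − 9 = -7 (mod 3).
    Reduce coefficients mod 3: 1·t ≡ 2 (mod 3).
    So t ≡ 2 (mod 3).
    Then x = 9 + 13·2 = 35, valid modulo lcm(13, 3) = 39: x ≡ 35 (mod 39).
  Combine with x ≡ 7 (mod 17); new modulus lcm = 663.
    Write x = 35 + 39·t and substitute into x ≡ 7 (mod 17): 39·t ≡ 7 − 35 = -28 (mod 17).
    Reduce coefficients mod 17: 5·t ≡ 6 (mod 17).
    The inverse of 5 mod 17 is 7 (since 5·7 = 35 = 2·17 + 1), so t ≡ 7·6 = 42 ≡ 8 (mod 17).
    Then x = 35 + 39·8 = 347, valid modulo lcm(39, 17) = 663: x ≡ 347 (mod 663).
  Combine with x ≡ 1 (mod 16); new modulus lcm = 10608.
    Write x = 347 + 663·t and substitute into x ≡ 1 (mod 16): 663·t ≡ 1 − 347 = -346 (mod 16).
    Reduce coefficients mod 16: 7·t ≡ 6 (mod 16).
    The inverse of 7 mod 16 is 7 (since 7·7 = 49 = 3·16 + 1), so t ≡ 7·6 = 42 ≡ 10 (mod 16).
    Then x = 347 + 663·10 = 6977, valid modulo lcm(663, 16) = 10608: x ≡ 6977 (mod 10608).
Verify against each original: 6977 mod 13 = 9, 6977 mod 3 = 2, 6977 mod 17 = 7, 6977 mod 16 = 1.

x ≡ 6977 (mod 10608).


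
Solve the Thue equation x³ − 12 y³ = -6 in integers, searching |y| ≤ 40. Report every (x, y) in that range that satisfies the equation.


The equation is x³ - 12y³ = -6. For fixed y, x³ = 12·y³ − 6, so a solution requires the RHS to be a perfect cube.
Strategy: iterate y from -40 to 40, compute RHS = 12·y³ − 6, and check whether it is a (positive or negative) perfect cube.
Check small values of y:
  y = 0: RHS = -6 is not a perfect cube.
  y = 1: RHS = 6 is not a perfect cube.
  y = -1: RHS = -18 is not a perfect cube.
  y = 2: RHS = 90 is not a perfect cube.
  y = -2: RHS = -102 is not a perfect cube.
  y = 3: RHS = 318 is not a perfect cube.
  y = -3: RHS = -330 is not a perfect cube.
Continuing the search up to |y| = 40 finds no solutions either.
No (x, y) in the scanned range satisfies the equation.

No integer solutions with |y| ≤ 40.


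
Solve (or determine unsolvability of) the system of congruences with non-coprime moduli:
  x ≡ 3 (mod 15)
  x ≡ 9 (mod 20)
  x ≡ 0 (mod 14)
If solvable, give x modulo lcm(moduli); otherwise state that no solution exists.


Moduli 15, 20, 14 are not pairwise coprime, so CRT works modulo lcm(m_i) when all pairwise compatibility conditions hold.
Pairwise compatibility: gcd(m_i, m_j) must divide a_i - a_j for every pair.
Merge one congruence at a time:
  Start: x ≡ 3 (mod 15).
  Combine with x ≡ 9 (mod 20): gcd(15, 20) = 5, and 9 - 3 = 6 is NOT divisible by 5.
    ⇒ system is inconsistent (no integer solution).

No solution (the system is inconsistent).


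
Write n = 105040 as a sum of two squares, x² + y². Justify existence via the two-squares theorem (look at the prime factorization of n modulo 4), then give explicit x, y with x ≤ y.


Step 1: Factor n = 105040 = 2^4 · 5 · 13 · 101.
Step 2: Check the mod-4 condition on each prime factor: 2 = 2 (special); 5 ≡ 1 (mod 4), exponent 1; 13 ≡ 1 (mod 4), exponent 1; 101 ≡ 1 (mod 4), exponent 1.
All primes ≡ 3 (mod 4) appear to even exponent (or don't appear), so by the two-squares theorem n IS expressible as a sum of two squares.
Step 3: Build a representation. Group n = k² · m with k = 4 and m = 5 · 13 · 101 = 6565 (a product of primes ≡ 1 (mod 4)); a representation of m scales to one of n via (k·x)² + (k·y)² = k²(x² + y²). Each prime p ≡ 1 (mod 4) is itself a sum of two squares; find a² by testing p − a² for a perfect square:
  5: 5 − 1² = 4 = 2² ⇒ 5 = 1² + 2².
  13: 13 − 1² = 12, 13 − 2² = 9 = 3² ⇒ 13 = 2² + 3².
  101: 101 − 1² = 100 = 10² ⇒ 101 = 1² + 10².
  Combine using the Brahmagupta–Fibonacci identity (a² + b²)(c² + d²) = (ac − bd)² + (ad + bc)² = (ac + bd)² + (ad − bc)²:
  5 · 13 = 65: from (1² + 2²)(2² + 3²), take (1·2 − 2·3, 1·3 + 2·2) = (2 − 6, 3 + 4) = (-4, 7); dropping signs (only squares matter) gives (4, 7); check 4² + 7² = 16 + 49 = 65 ✓.
  65 · 101 = 6565: from (4² + 7²)(1² + 10²), take (4·1 − 7·10, 4·10 + 7·1) = (4 − 70, 40 + 7) = (-66, 47); dropping signs (only squares matter) gives (66, 47); check 66² + 47² = 4356 + 2209 = 6565 ✓.
  Scale by k = 4: (4·66, 4·47) = (264, 188).
Step 4: Order so x ≤ y and verify: 188² + 264² = 35344 + 69696 = 105040 = n. ✓

n = 105040 = 188² + 264² (one valid representation with x ≤ y).


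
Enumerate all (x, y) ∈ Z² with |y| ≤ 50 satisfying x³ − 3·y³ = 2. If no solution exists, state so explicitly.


The equation is x³ - 3y³ = 2. For fixed y, x³ = 3·y³ + 2, so a solution requires the RHS to be a perfect cube.
Strategy: iterate y from -50 to 50, compute RHS = 3·y³ + 2, and check whether it is a (positive or negative) perfect cube.
Check small values of y:
  y = 0: RHS = 2 is not a perfect cube.
  y = 1: RHS = 5 is not a perfect cube.
  y = -1: RHS = -1 = (-1)³ ⇒ x = -1 works.
  y = 2: RHS = 26 is not a perfect cube.
  y = -2: RHS = -22 is not a perfect cube.
  y = 3: RHS = 83 is not a perfect cube.
  y = -3: RHS = -79 is not a perfect cube.
Continuing the search up to |y| = 50 finds no further solutions beyond those listed.
Collected solutions: (-1, -1).

Solutions (with |y| ≤ 50): (-1, -1).


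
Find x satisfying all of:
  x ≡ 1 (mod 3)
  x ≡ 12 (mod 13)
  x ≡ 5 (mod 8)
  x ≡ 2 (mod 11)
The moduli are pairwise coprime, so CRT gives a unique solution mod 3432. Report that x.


Product of moduli M = 3 · 13 · 8 · 11 = 3432.
Merge one congruence at a time:
  Start: x ≡ 1 (mod 3).
  Combine with x ≡ 12 (mod 13); new modulus lcm = 39.
    Write x = 1 + 3·t and substitute into x ≡ 12 (mod 13): 3·t ≡ 12 − 1 = 11 (mod 13).
    The inverse of 3 mod 13 is 9 (since 3·9 = 27 = 2·13 + 1), so t ≡ 9·11 = 99 ≡ 8 (mod 13).
    Then x = 1 + 3·8 = 25, valid modulo lcm(3, 13) = 39: x ≡ 25 (mod 39).
  Combine with x ≡ 5 (mod 8); new modulus lcm = 312.
    Write x = 25 + 39·t and substitute into x ≡ 5 (mod 8): 39·t ≡ 5 − 25 = -20 (mod 8).
    Reduce coefficients mod 8: 7·t ≡ 4 (mod 8).
    The inverse of 7 mod 8 is 7 (since 7·7 = 49 = 6·8 + 1), so t ≡ 7·4 = 28 ≡ 4 (mod 8).
    Then x = 25 + 39·4 = 181, valid modulo lcm(39, 8) = 312: x ≡ 181 (mod 312).
  Combine with x ≡ 2 (mod 11); new modulus lcm = 3432.
    Write x = 181 + 312·t and substitute into x ≡ 2 (mod 11): 312·t ≡ 2 − 181 = -179 (mod 11).
    Reduce coefficients mod 11: 4·t ≡ 8 (mod 11).
    The inverse of 4 mod 11 is 3 (since 4·3 = 12 = 1·11 + 1), so t ≡ 3·8 = 24 ≡ 2 (mod 11).
    Then x = 181 + 312·2 = 805, valid modulo lcm(312, 11) = 3432: x ≡ 805 (mod 3432).
Verify against each original: 805 mod 3 = 1, 805 mod 13 = 12, 805 mod 8 = 5, 805 mod 11 = 2.

x ≡ 805 (mod 3432).


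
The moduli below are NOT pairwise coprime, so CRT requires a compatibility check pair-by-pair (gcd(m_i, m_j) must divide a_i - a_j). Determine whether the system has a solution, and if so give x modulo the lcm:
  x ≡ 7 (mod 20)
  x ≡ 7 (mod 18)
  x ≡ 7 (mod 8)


Moduli 20, 18, 8 are not pairwise coprime, so CRT works modulo lcm(m_i) when all pairwise compatibility conditions hold.
Pairwise compatibility: gcd(m_i, m_j) must divide a_i - a_j for every pair.
Merge one congruence at a time:
  Start: x ≡ 7 (mod 20).
  Combine with x ≡ 7 (mod 18): gcd(20, 18) = 2; 7 - 7 = 0, which IS divisible by 2, so compatible.
    Write x = 7 + 20·t and substitute into x ≡ 7 (mod 18): 20·t ≡ 7 − 7 = 0 (mod 18).
    Divide the congruence (and modulus) by g = 2: 10·t ≡ 0 (mod 9).
    Reduce coefficients mod 9: 1·t ≡ 0 (mod 9).
    So t ≡ 0 (mod 9).
    Then x = 7 + 20·0 = 7, valid modulo lcm(20, 18) = 180: x ≡ 7 (mod 180).
  Combine with x ≡ 7 (mod 8): gcd(180, 8) = 4; 7 - 7 = 0, which IS divisible by 4, so compatible.
    Write x = 7 + 180·t and substitute into x ≡ 7 (mod 8): 180·t ≡ 7 − 7 = 0 (mod 8).
    Divide the congruence (and modulus) by g = 4: 45·t ≡ 0 (mod 2).
    Reduce coefficients mod 2: 1·t ≡ 0 (mod 2).
    So t ≡ 0 (mod 2).
    Then x = 7 + 180·0 = 7, valid modulo lcm(180, 8) = 360: x ≡ 7 (mod 360).
Verify: 7 mod 20 = 7, 7 mod 18 = 7, 7 mod 8 = 7.

x ≡ 7 (mod 360).


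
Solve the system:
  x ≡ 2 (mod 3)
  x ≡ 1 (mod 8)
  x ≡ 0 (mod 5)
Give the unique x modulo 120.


Moduli 3, 8, 5 are pairwise coprime; by CRT there is a unique solution modulo M = 3 · 8 · 5 = 120.
Solve pairwise, accumulating the modulus:
  Start with x ≡ 2 (mod 3).
  Combine with x ≡ 1 (mod 8): since gcd(3, 8) = 1, we get a unique residue mod 24.
    Write x = 2 + 3·t and substitute into x ≡ 1 (mod 8): 3·t ≡ 1 − 2 = -1 (mod 8).
    Reduce coefficients mod 8: 3·t ≡ 7 (mod 8).
    The inverse of 3 mod 8 is 3 (since 3·3 = 9 = 1·8 + 1), so t ≡ 3·7 = 21 ≡ 5 (mod 8).
    Then x = 2 + 3·5 = 17, valid modulo lcm(3, 8) = 24: x ≡ 17 (mod 24).
  Combine with x ≡ 0 (mod 5): since gcd(24, 5) = 1, we get a unique residue mod 120.
    Write x = 17 + 24·t and substitute into x ≡ 0 (mod 5): 24·t ≡ 0 − 17 = -17 (mod 5).
    Reduce coefficients mod 5: 4·t ≡ 3 (mod 5).
    The inverse of 4 mod 5 is 4 (since 4·4 = 16 = 3·5 + 1), so t ≡ 4·3 = 12 ≡ 2 (mod 5).
    Then x = 17 + 24·2 = 65, valid modulo lcm(24, 5) = 120: x ≡ 65 (mod 120).
Verify: 65 mod 3 = 2 ✓, 65 mod 8 = 1 ✓, 65 mod 5 = 0 ✓.

x ≡ 65 (mod 120).


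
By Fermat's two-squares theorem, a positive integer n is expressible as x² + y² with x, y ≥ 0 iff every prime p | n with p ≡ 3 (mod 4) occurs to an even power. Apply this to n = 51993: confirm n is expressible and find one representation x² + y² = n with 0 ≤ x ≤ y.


Step 1: Factor n = 51993 = 3^2 · 53 · 109.
Step 2: Check the mod-4 condition on each prime factor: 3 ≡ 3 (mod 4), exponent 2 (must be even); 53 ≡ 1 (mod 4), exponent 1; 109 ≡ 1 (mod 4), exponent 1.
All primes ≡ 3 (mod 4) appear to even exponent (or don't appear), so by the two-squares theorem n IS expressible as a sum of two squares.
Step 3: Build a representation. Group n = k² · m with k = 3 and m = 53 · 109 = 5777 (a product of primes ≡ 1 (mod 4)); a representation of m scales to one of n via (k·x)² + (k·y)² = k²(x² + y²). Each prime p ≡ 1 (mod 4) is itself a sum of two squares; find a² by testing p − a² for a perfect square:
  53: 53 − 1² = 52, 53 − 2² = 49 = 7² ⇒ 53 = 2² + 7².
  109: 109 − 1² = 108, 109 − 2² = 105, 109 − 3² = 100 = 10² ⇒ 109 = 3² + 10².
  Combine using the Brahmagupta–Fibonacci identity (a² + b²)(c² + d²) = (ac − bd)² + (ad + bc)² = (ac + bd)² + (ad − bc)²:
  53 · 109 = 5777: from (2² + 7²)(3² + 10²), take (2·3 − 7·10, 2·10 + 7·3) = (6 − 70, 20 + 21) = (-64, 41); dropping signs (only squares matter) gives (64, 41); check 64² + 41² = 4096 + 1681 = 5777 ✓.
  Scale by k = 3: (3·64, 3·41) = (192, 123).
Step 4: Order so x ≤ y and verify: 123² + 192² = 15129 + 36864 = 51993 = n. ✓

n = 51993 = 123² + 192² (one valid representation with x ≤ y).


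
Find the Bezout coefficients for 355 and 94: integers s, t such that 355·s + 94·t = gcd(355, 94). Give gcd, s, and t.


Euclidean algorithm on (355, 94) — divide until remainder is 0:
  355 = 3 · 94 + 73
  94 = 1 · 73 + 21
  73 = 3 · 21 + 10
  21 = 2 · 10 + 1
  10 = 10 · 1 + 0
gcd(355, 94) = 1.
Track Bezout coefficients alongside the remainders: start with r₀ = 355 = a·1 + b·0 (s = 1, t = 0) and r₁ = 94 = a·0 + b·1 (s = 0, t = 1); each new remainder r_{k+1} = r_{k-1} − q_k·r_k inherits s_{k+1} = s_{k-1} − q_k·s_k, t_{k+1} = t_{k-1} − q_k·t_k, so r_k = a·s_k + b·t_k at every step:
  q = 3: r = 73, s = 1 − 3·0 = 1, t = 0 − 3·1 = -3  (check: 355·1 + 94·(-3) = 73)
  q = 1: r = 21, s = 0 − 1·1 = -1, t = 1 − 1·(-3) = 4  (check: 355·(-1) + 94·4 = 21)
  q = 3: r = 10, s = 1 − 3·(-1) = 4, t = -3 − 3·4 = -15  (check: 355·4 + 94·(-15) = 10)
  q = 2: r = 1, s = -1 − 2·4 = -9, t = 4 − 2·(-15) = 34  (check: 355·(-9) + 94·34 = 1)
The row with r = 1 (the gcd) gives the Bezout coefficients s = -9, t = 34.
Result: 355 · (-9) + 94 · (34) = 1.

gcd(355, 94) = 1; s = -9, t = 34 (check: 355·(-9) + 94·34 = 1).


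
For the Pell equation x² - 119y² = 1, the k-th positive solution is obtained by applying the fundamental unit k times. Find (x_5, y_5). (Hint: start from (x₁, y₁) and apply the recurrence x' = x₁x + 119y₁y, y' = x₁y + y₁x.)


Step 1: Find the fundamental solution (x₁, y₁) of x² - 119y² = 1.
  Expand √119 as a continued fraction. a₀ = ⌊√119⌋ = 10; iterate m_{k+1} = d_k·a_k − m_k, d_{k+1} = (119 − m_{k+1}²)/d_k, a_{k+1} = ⌊(a₀ + m_{k+1})/d_{k+1}⌋ (starting m₀ = 0, d₀ = 1), with convergents p_k = a_k·p_{k-1} + p_{k-2}, q_k = a_k·q_{k-1} + q_{k-2} (p₋₁ = 1, q₋₁ = 0):
  k = 0: a₀ = 10; p₀/q₀ = 10/1; p₀² − 119·q₀² = 100 − 119 = -19.
  k = 1: m = 10, d = 19, a = ⌊(10 + 10)/19⌋ = 1; p/q = (1·10 + 1)/(1·1 + 0) = 11/1; p² − 119·q² = 121 − 119 = 2.
  k = 2: m = 9, d = 2, a = ⌊(10 + 9)/2⌋ = 9; p/q = (9·11 + 10)/(9·1 + 1) = 109/10; p² − 119·q² = 11881 − 11900 = -19.
  k = 3: m = 9, d = 19, a = ⌊(10 + 9)/19⌋ = 1; p/q = (1·109 + 11)/(1·10 + 1) = 120/11; p² − 119·q² = 14400 − 14399 = 1.
  The first convergent with p² − 119·q² = 1 gives the fundamental solution (x₁, y₁) = (120, 11).
Step 2: Apply the recurrence (x_{n+1}, y_{n+1}) = (x₁x_n + 119y₁y_n, x₁y_n + y₁x_n) repeatedly.
  From (x_1, y_1) = (120, 11): x_2 = 120·120 + 119·11·11 = 28799; y_2 = 120·11 + 11·120 = 2640.
  From (x_2, y_2) = (28799, 2640): x_3 = 120·28799 + 119·11·2640 = 6911640; y_3 = 120·2640 + 11·28799 = 633589.
  From (x_3, y_3) = (6911640, 633589): x_4 = 120·6911640 + 119·11·633589 = 1658764801; y_4 = 120·633589 + 11·6911640 = 152058720.
  From (x_4, y_4) = (1658764801, 152058720): x_5 = 120·1658764801 + 119·11·152058720 = 398096640600; y_5 = 120·152058720 + 11·1658764801 = 36493459211.
Step 3: Verify x_5² - 119·y_5² = 158480935257005568360000 - 158480935257005568359999 = 1 (should be 1). ✓

(x_1, y_1) = (120, 11); (x_5, y_5) = (398096640600, 36493459211).


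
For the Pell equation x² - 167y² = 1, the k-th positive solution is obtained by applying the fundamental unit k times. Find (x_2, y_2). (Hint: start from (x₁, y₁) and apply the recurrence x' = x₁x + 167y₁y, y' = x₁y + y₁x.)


Step 1: Find the fundamental solution (x₁, y₁) of x² - 167y² = 1.
  Expand √167 as a continued fraction. a₀ = ⌊√167⌋ = 12; iterate m_{k+1} = d_k·a_k − m_k, d_{k+1} = (167 − m_{k+1}²)/d_k, a_{k+1} = ⌊(a₀ + m_{k+1})/d_{k+1}⌋ (starting m₀ = 0, d₀ = 1), with convergents p_k = a_k·p_{k-1} + p_{k-2}, q_k = a_k·q_{k-1} + q_{k-2} (p₋₁ = 1, q₋₁ = 0):
  k = 0: a₀ = 12; p₀/q₀ = 12/1; p₀² − 167·q₀² = 144 − 167 = -23.
  k = 1: m = 12, d = 23, a = ⌊(12 + 12)/23⌋ = 1; p/q = (1·12 + 1)/(1·1 + 0) = 13/1; p² − 167·q² = 169 − 167 = 2.
  k = 2: m = 11, d = 2, a = ⌊(12 + 11)/2⌋ = 11; p/q = (11·13 + 12)/(11·1 + 1) = 155/12; p² − 167·q² = 24025 − 24048 = -23.
  k = 3: m = 11, d = 23, a = ⌊(12 + 11)/23⌋ = 1; p/q = (1·155 + 13)/(1·12 + 1) = 168/13; p² − 167·q² = 28224 − 28223 = 1.
  The first convergent with p² − 167·q² = 1 gives the fundamental solution (x₁, y₁) = (168, 13).
Step 2: Apply the recurrence (x_{n+1}, y_{n+1}) = (x₁x_n + 167y₁y_n, x₁y_n + y₁x_n) repeatedly.
  From (x_1, y_1) = (168, 13): x_2 = 168·168 + 167·13·13 = 56447; y_2 = 168·13 + 13·168 = 4368.
Step 3: Verify x_2² - 167·y_2² = 3186263809 - 3186263808 = 1 (should be 1). ✓

(x_1, y_1) = (168, 13); (x_2, y_2) = (56447, 4368).


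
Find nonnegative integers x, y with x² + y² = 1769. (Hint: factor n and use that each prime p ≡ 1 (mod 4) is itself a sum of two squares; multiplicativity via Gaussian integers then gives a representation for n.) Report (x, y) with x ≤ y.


Step 1: Factor n = 1769 = 29 · 61.
Step 2: Check the mod-4 condition on each prime factor: 29 ≡ 1 (mod 4), exponent 1; 61 ≡ 1 (mod 4), exponent 1.
All primes ≡ 3 (mod 4) appear to even exponent (or don't appear), so by the two-squares theorem n IS expressible as a sum of two squares.
Step 3: Build a representation. Here n = 29 · 61 is a product of primes ≡ 1 (mod 4). Each prime p ≡ 1 (mod 4) is itself a sum of two squares; find a² by testing p − a² for a perfect square:
  29: 29 − 1² = 28, 29 − 2² = 25 = 5² ⇒ 29 = 2² + 5².
  61: 61 − 1² = 60, 61 − 2² = 57, 61 − 3² = 52, 61 − 4² = 45, 61 − 5² = 36 = 6² ⇒ 61 = 5² + 6².
  Combine using the Brahmagupta–Fibonacci identity (a² + b²)(c² + d²) = (ac − bd)² + (ad + bc)² = (ac + bd)² + (ad − bc)²:
  29 · 61 = 1769: from (2² + 5²)(5² + 6²), take (2·5 − 5·6, 2·6 + 5·5) = (10 − 30, 12 + 25) = (-20, 37); dropping signs (only squares matter) gives (20, 37); check 20² + 37² = 400 + 1369 = 1769 ✓.
Step 4: Order so x ≤ y and verify: 20² + 37² = 400 + 1369 = 1769 = n. ✓

n = 1769 = 20² + 37² (one valid representation with x ≤ y).


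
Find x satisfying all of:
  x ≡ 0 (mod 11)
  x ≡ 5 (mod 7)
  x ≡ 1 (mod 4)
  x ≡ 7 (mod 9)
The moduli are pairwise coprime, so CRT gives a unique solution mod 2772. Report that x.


Product of moduli M = 11 · 7 · 4 · 9 = 2772.
Merge one congruence at a time:
  Start: x ≡ 0 (mod 11).
  Combine with x ≡ 5 (mod 7); new modulus lcm = 77.
    Write x = 0 + 11·t and substitute into x ≡ 5 (mod 7): 11·t ≡ 5 − 0 = 5 (mod 7).
    Reduce coefficients mod 7: 4·t ≡ 5 (mod 7).
    The inverse of 4 mod 7 is 2 (since 4·2 = 8 = 1·7 + 1), so t ≡ 2·5 = 10 ≡ 3 (mod 7).
    Then x = 0 + 11·3 = 33, valid modulo lcm(11, 7) = 77: x ≡ 33 (mod 77).
  Combine with x ≡ 1 (mod 4); new modulus lcm = 308.
    Write x = 33 + 77·t and substitute into x ≡ 1 (mod 4): 77·t ≡ 1 − 33 = -32 (mod 4).
    Reduce coefficients mod 4: 1·t ≡ 0 (mod 4).
    So t ≡ 0 (mod 4).
    Then x = 33 + 77·0 = 33, valid modulo lcm(77, 4) = 308: x ≡ 33 (mod 308).
  Combine with x ≡ 7 (mod 9); new modulus lcm = 2772.
    Write x = 33 + 308·t and substitute into x ≡ 7 (mod 9): 308·t ≡ 7 − 33 = -26 (mod 9).
    Reduce coefficients mod 9: 2·t ≡ 1 (mod 9).
    The inverse of 2 mod 9 is 5 (since 2·5 = 10 = 1·9 + 1), so t ≡ 5·1 = 5 ≡ 5 (mod 9).
    Then x = 33 + 308·5 = 1573, valid modulo lcm(308, 9) = 2772: x ≡ 1573 (mod 2772).
Verify against each original: 1573 mod 11 = 0, 1573 mod 7 = 5, 1573 mod 4 = 1, 1573 mod 9 = 7.

x ≡ 1573 (mod 2772).


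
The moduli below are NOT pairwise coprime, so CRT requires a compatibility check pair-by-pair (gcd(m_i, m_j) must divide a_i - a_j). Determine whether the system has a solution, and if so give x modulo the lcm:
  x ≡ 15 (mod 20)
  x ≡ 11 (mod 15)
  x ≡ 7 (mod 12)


Moduli 20, 15, 12 are not pairwise coprime, so CRT works modulo lcm(m_i) when all pairwise compatibility conditions hold.
Pairwise compatibility: gcd(m_i, m_j) must divide a_i - a_j for every pair.
Merge one congruence at a time:
  Start: x ≡ 15 (mod 20).
  Combine with x ≡ 11 (mod 15): gcd(20, 15) = 5, and 11 - 15 = -4 is NOT divisible by 5.
    ⇒ system is inconsistent (no integer solution).

No solution (the system is inconsistent).


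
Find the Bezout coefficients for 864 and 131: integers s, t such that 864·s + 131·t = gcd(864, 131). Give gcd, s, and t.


Euclidean algorithm on (864, 131) — divide until remainder is 0:
  864 = 6 · 131 + 78
  131 = 1 · 78 + 53
  78 = 1 · 53 + 25
  53 = 2 · 25 + 3
  25 = 8 · 3 + 1
  3 = 3 · 1 + 0
gcd(864, 131) = 1.
Track Bezout coefficients alongside the remainders: start with r₀ = 864 = a·1 + b·0 (s = 1, t = 0) and r₁ = 131 = a·0 + b·1 (s = 0, t = 1); each new remainder r_{k+1} = r_{k-1} − q_k·r_k inherits s_{k+1} = s_{k-1} − q_k·s_k, t_{k+1} = t_{k-1} − q_k·t_k, so r_k = a·s_k + b·t_k at every step:
  q = 6: r = 78, s = 1 − 6·0 = 1, t = 0 − 6·1 = -6  (check: 864·1 + 131·(-6) = 78)
  q = 1: r = 53, s = 0 − 1·1 = -1, t = 1 − 1·(-6) = 7  (check: 864·(-1) + 131·7 = 53)
  q = 1: r = 25, s = 1 − 1·(-1) = 2, t = -6 − 1·7 = -13  (check: 864·2 + 131·(-13) = 25)
  q = 2: r = 3, s = -1 − 2·2 = -5, t = 7 − 2·(-13) = 33  (check: 864·(-5) + 131·33 = 3)
  q = 8: r = 1, s = 2 − 8·(-5) = 42, t = -13 − 8·33 = -277  (check: 864·42 + 131·(-277) = 1)
The row with r = 1 (the gcd) gives the Bezout coefficients s = 42, t = -277.
Result: 864 · (42) + 131 · (-277) = 1.

gcd(864, 131) = 1; s = 42, t = -277 (check: 864·42 + 131·(-277) = 1).


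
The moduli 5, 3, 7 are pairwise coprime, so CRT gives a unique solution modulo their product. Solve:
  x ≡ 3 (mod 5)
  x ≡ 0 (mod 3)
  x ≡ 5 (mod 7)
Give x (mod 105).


Moduli 5, 3, 7 are pairwise coprime; by CRT there is a unique solution modulo M = 5 · 3 · 7 = 105.
Solve pairwise, accumulating the modulus:
  Start with x ≡ 3 (mod 5).
  Combine with x ≡ 0 (mod 3): since gcd(5, 3) = 1, we get a unique residue mod 15.
    Write x = 3 + 5·t and substitute into x ≡ 0 (mod 3): 5·t ≡ 0 − 3 = -3 (mod 3).
    Reduce coefficients mod 3: 2·t ≡ 0 (mod 3).
    The inverse of 2 mod 3 is 2 (since 2·2 = 4 = 1·3 + 1), so t ≡ 2·0 = 0 ≡ 0 (mod 3).
    Then x = 3 + 5·0 = 3, valid modulo lcm(5, 3) = 15: x ≡ 3 (mod 15).
  Combine with x ≡ 5 (mod 7): since gcd(15, 7) = 1, we get a unique residue mod 105.
    Write x = 3 + 15·t and substitute into x ≡ 5 (mod 7): 15·t ≡ 5 − 3 = 2 (mod 7).
    Reduce coefficients mod 7: 1·t ≡ 2 (mod 7).
    So t ≡ 2 (mod 7).
    Then x = 3 + 15·2 = 33, valid modulo lcm(15, 7) = 105: x ≡ 33 (mod 105).
Verify: 33 mod 5 = 3 ✓, 33 mod 3 = 0 ✓, 33 mod 7 = 5 ✓.

x ≡ 33 (mod 105).


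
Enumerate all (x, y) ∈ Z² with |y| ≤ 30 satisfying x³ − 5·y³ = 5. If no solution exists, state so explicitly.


The equation is x³ - 5y³ = 5. For fixed y, x³ = 5·y³ + 5, so a solution requires the RHS to be a perfect cube.
Strategy: iterate y from -30 to 30, compute RHS = 5·y³ + 5, and check whether it is a (positive or negative) perfect cube.
Check small values of y:
  y = 0: RHS = 5 is not a perfect cube.
  y = 1: RHS = 10 is not a perfect cube.
  y = -1: RHS = 0 = (0)³ ⇒ x = 0 works.
  y = 2: RHS = 45 is not a perfect cube.
  y = -2: RHS = -35 is not a perfect cube.
  y = 3: RHS = 140 is not a perfect cube.
  y = -3: RHS = -130 is not a perfect cube.
Continuing the search up to |y| = 30 finds no further solutions beyond those listed.
Collected solutions: (0, -1).

Solutions (with |y| ≤ 30): (0, -1).


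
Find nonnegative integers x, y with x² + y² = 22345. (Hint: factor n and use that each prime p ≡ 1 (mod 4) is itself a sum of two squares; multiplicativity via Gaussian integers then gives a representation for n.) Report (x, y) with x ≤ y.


Step 1: Factor n = 22345 = 5 · 41 · 109.
Step 2: Check the mod-4 condition on each prime factor: 5 ≡ 1 (mod 4), exponent 1; 41 ≡ 1 (mod 4), exponent 1; 109 ≡ 1 (mod 4), exponent 1.
All primes ≡ 3 (mod 4) appear to even exponent (or don't appear), so by the two-squares theorem n IS expressible as a sum of two squares.
Step 3: Build a representation. Here n = 5 · 41 · 109 is a product of primes ≡ 1 (mod 4). Each prime p ≡ 1 (mod 4) is itself a sum of two squares; find a² by testing p − a² for a perfect square:
  5: 5 − 1² = 4 = 2² ⇒ 5 = 1² + 2².
  41: 41 − 1² = 40, 41 − 2² = 37, 41 − 3² = 32, 41 − 4² = 25 = 5² ⇒ 41 = 4² + 5².
  109: 109 − 1² = 108, 109 − 2² = 105, 109 − 3² = 100 = 10² ⇒ 109 = 3² + 10².
  Combine using the Brahmagupta–Fibonacci identity (a² + b²)(c² + d²) = (ac − bd)² + (ad + bc)² = (ac + bd)² + (ad − bc)²:
  5 · 41 = 205: from (1² + 2²)(4² + 5²), take (1·4 − 2·5, 1·5 + 2·4) = (4 − 10, 5 + 8) = (-6, 13); dropping signs (only squares matter) gives (6, 13); check 6² + 13² = 36 + 169 = 205 ✓.
  205 · 109 = 22345: from (6² + 13²)(3² + 10²), take (6·3 − 13·10, 6·10 + 13·3) = (18 − 130, 60 + 39) = (-112, 99); dropping signs (only squares matter) gives (112, 99); check 112² + 99² = 12544 + 9801 = 22345 ✓.
Step 4: Order so x ≤ y and verify: 99² + 112² = 9801 + 12544 = 22345 = n. ✓

n = 22345 = 99² + 112² (one valid representation with x ≤ y).


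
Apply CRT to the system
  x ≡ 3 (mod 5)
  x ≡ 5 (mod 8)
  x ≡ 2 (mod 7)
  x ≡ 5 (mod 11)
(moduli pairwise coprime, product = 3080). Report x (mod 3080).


Product of moduli M = 5 · 8 · 7 · 11 = 3080.
Merge one congruence at a time:
  Start: x ≡ 3 (mod 5).
  Combine with x ≡ 5 (mod 8); new modulus lcm = 40.
    Write x = 3 + 5·t and substitute into x ≡ 5 (mod 8): 5·t ≡ 5 − 3 = 2 (mod 8).
    The inverse of 5 mod 8 is 5 (since 5·5 = 25 = 3·8 + 1), so t ≡ 5·2 = 10 ≡ 2 (mod 8).
    Then x = 3 + 5·2 = 13, valid modulo lcm(5, 8) = 40: x ≡ 13 (mod 40).
  Combine with x ≡ 2 (mod 7); new modulus lcm = 280.
    Write x = 13 + 40·t and substitute into x ≡ 2 (mod 7): 40·t ≡ 2 − 13 = -11 (mod 7).
    Reduce coefficients mod 7: 5·t ≡ 3 (mod 7).
    The inverse of 5 mod 7 is 3 (since 5·3 = 15 = 2·7 + 1), so t ≡ 3·3 = 9 ≡ 2 (mod 7).
    Then x = 13 + 40·2 = 93, valid modulo lcm(40, 7) = 280: x ≡ 93 (mod 280).
  Combine with x ≡ 5 (mod 11); new modulus lcm = 3080.
    Write x = 93 + 280·t and substitute into x ≡ 5 (mod 11): 280·t ≡ 5 − 93 = -88 (mod 11).
    Reduce coefficients mod 11: 5·t ≡ 0 (mod 11).
    The inverse of 5 mod 11 is 9 (since 5·9 = 45 = 4·11 + 1), so t ≡ 9·0 = 0 ≡ 0 (mod 11).
    Then x = 93 + 280·0 = 93, valid modulo lcm(280, 11) = 3080: x ≡ 93 (mod 3080).
Verify against each original: 93 mod 5 = 3, 93 mod 8 = 5, 93 mod 7 = 2, 93 mod 11 = 5.

x ≡ 93 (mod 3080).


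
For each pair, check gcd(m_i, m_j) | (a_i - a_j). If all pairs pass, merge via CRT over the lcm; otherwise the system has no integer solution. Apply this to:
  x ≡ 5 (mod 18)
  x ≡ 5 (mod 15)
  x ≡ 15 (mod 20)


Moduli 18, 15, 20 are not pairwise coprime, so CRT works modulo lcm(m_i) when all pairwise compatibility conditions hold.
Pairwise compatibility: gcd(m_i, m_j) must divide a_i - a_j for every pair.
Merge one congruence at a time:
  Start: x ≡ 5 (mod 18).
  Combine with x ≡ 5 (mod 15): gcd(18, 15) = 3; 5 - 5 = 0, which IS divisible by 3, so compatible.
    Write x = 5 + 18·t and substitute into x ≡ 5 (mod 15): 18·t ≡ 5 − 5 = 0 (mod 15).
    Divide the congruence (and modulus) by g = 3: 6·t ≡ 0 (mod 5).
    Reduce coefficients mod 5: 1·t ≡ 0 (mod 5).
    So t ≡ 0 (mod 5).
    Then x = 5 + 18·0 = 5, valid modulo lcm(18, 15) = 90: x ≡ 5 (mod 90).
  Combine with x ≡ 15 (mod 20): gcd(90, 20) = 10; 15 - 5 = 10, which IS divisible by 10, so compatible.
    Write x = 5 + 90·t and substitute into x ≡ 15 (mod 20): 90·t ≡ 15 − 5 = 10 (mod 20).
    Divide the congruence (and modulus) by g = 10: 9·t ≡ 1 (mod 2).
    Reduce coefficients mod 2: 1·t ≡ 1 (mod 2).
    So t ≡ 1 (mod 2).
    Then x = 5 + 90·1 = 95, valid modulo lcm(90, 20) = 180: x ≡ 95 (mod 180).
Verify: 95 mod 18 = 5, 95 mod 15 = 5, 95 mod 20 = 15.

x ≡ 95 (mod 180).


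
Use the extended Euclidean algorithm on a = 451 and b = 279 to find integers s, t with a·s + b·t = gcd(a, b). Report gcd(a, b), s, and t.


Euclidean algorithm on (451, 279) — divide until remainder is 0:
  451 = 1 · 279 + 172
  279 = 1 · 172 + 107
  172 = 1 · 107 + 65
  107 = 1 · 65 + 42
  65 = 1 · 42 + 23
  42 = 1 · 23 + 19
  23 = 1 · 19 + 4
  19 = 4 · 4 + 3
  4 = 1 · 3 + 1
  3 = 3 · 1 + 0
gcd(451, 279) = 1.
Track Bezout coefficients alongside the remainders: start with r₀ = 451 = a·1 + b·0 (s = 1, t = 0) and r₁ = 279 = a·0 + b·1 (s = 0, t = 1); each new remainder r_{k+1} = r_{k-1} − q_k·r_k inherits s_{k+1} = s_{k-1} − q_k·s_k, t_{k+1} = t_{k-1} − q_k·t_k, so r_k = a·s_k + b·t_k at every step:
  q = 1: r = 172, s = 1 − 1·0 = 1, t = 0 − 1·1 = -1  (check: 451·1 + 279·(-1) = 172)
  q = 1: r = 107, s = 0 − 1·1 = -1, t = 1 − 1·(-1) = 2  (check: 451·(-1) + 279·2 = 107)
  q = 1: r = 65, s = 1 − 1·(-1) = 2, t = -1 − 1·2 = -3  (check: 451·2 + 279·(-3) = 65)
  q = 1: r = 42, s = -1 − 1·2 = -3, t = 2 − 1·(-3) = 5  (check: 451·(-3) + 279·5 = 42)
  q = 1: r = 23, s = 2 − 1·(-3) = 5, t = -3 − 1·5 = -8  (check: 451·5 + 279·(-8) = 23)
  q = 1: r = 19, s = -3 − 1·5 = -8, t = 5 − 1·(-8) = 13  (check: 451·(-8) + 279·13 = 19)
  q = 1: r = 4, s = 5 − 1·(-8) = 13, t = -8 − 1·13 = -21  (check: 451·13 + 279·(-21) = 4)
  q = 4: r = 3, s = -8 − 4·13 = -60, t = 13 − 4·(-21) = 97  (check: 451·(-60) + 279·97 = 3)
  q = 1: r = 1, s = 13 − 1·(-60) = 73, t = -21 − 1·97 = -118  (check: 451·73 + 279·(-118) = 1)
The row with r = 1 (the gcd) gives the Bezout coefficients s = 73, t = -118.
Result: 451 · (73) + 279 · (-118) = 1.

gcd(451, 279) = 1; s = 73, t = -118 (check: 451·73 + 279·(-118) = 1).


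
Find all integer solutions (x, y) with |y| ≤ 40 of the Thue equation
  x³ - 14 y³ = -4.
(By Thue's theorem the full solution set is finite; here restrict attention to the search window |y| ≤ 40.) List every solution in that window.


The equation is x³ - 14y³ = -4. For fixed y, x³ = 14·y³ − 4, so a solution requires the RHS to be a perfect cube.
Strategy: iterate y from -40 to 40, compute RHS = 14·y³ − 4, and check whether it is a (positive or negative) perfect cube.
Check small values of y:
  y = 0: RHS = -4 is not a perfect cube.
  y = 1: RHS = 10 is not a perfect cube.
  y = -1: RHS = -18 is not a perfect cube.
  y = 2: RHS = 108 is not a perfect cube.
  y = -2: RHS = -116 is not a perfect cube.
  y = 3: RHS = 374 is not a perfect cube.
  y = -3: RHS = -382 is not a perfect cube.
Continuing the search up to |y| = 40 finds no solutions either.
No (x, y) in the scanned range satisfies the equation.

No integer solutions with |y| ≤ 40.


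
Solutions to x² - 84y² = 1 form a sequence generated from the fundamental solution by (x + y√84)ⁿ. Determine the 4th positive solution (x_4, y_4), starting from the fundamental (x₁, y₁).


Step 1: Find the fundamental solution (x₁, y₁) of x² - 84y² = 1.
  Expand √84 as a continued fraction. a₀ = ⌊√84⌋ = 9; iterate m_{k+1} = d_k·a_k − m_k, d_{k+1} = (84 − m_{k+1}²)/d_k, a_{k+1} = ⌊(a₀ + m_{k+1})/d_{k+1}⌋ (starting m₀ = 0, d₀ = 1), with convergents p_k = a_k·p_{k-1} + p_{k-2}, q_k = a_k·q_{k-1} + q_{k-2} (p₋₁ = 1, q₋₁ = 0):
  k = 0: a₀ = 9; p₀/q₀ = 9/1; p₀² − 84·q₀² = 81 − 84 = -3.
  k = 1: m = 9, d = 3, a = ⌊(9 + 9)/3⌋ = 6; p/q = (6·9 + 1)/(6·1 + 0) = 55/6; p² − 84·q² = 3025 − 3024 = 1.
  The first convergent with p² − 84·q² = 1 gives the fundamental solution (x₁, y₁) = (55, 6).
Step 2: Apply the recurrence (x_{n+1}, y_{n+1}) = (x₁x_n + 84y₁y_n, x₁y_n + y₁x_n) repeatedly.
  From (x_1, y_1) = (55, 6): x_2 = 55·55 + 84·6·6 = 6049; y_2 = 55·6 + 6·55 = 660.
  From (x_2, y_2) = (6049, 660): x_3 = 55·6049 + 84·6·660 = 665335; y_3 = 55·660 + 6·6049 = 72594.
  From (x_3, y_3) = (665335, 72594): x_4 = 55·665335 + 84·6·72594 = 73180801; y_4 = 55·72594 + 6·665335 = 7984680.
Step 3: Verify x_4² - 84·y_4² = 5355429635001601 - 5355429635001600 = 1 (should be 1). ✓

(x_1, y_1) = (55, 6); (x_4, y_4) = (73180801, 7984680).


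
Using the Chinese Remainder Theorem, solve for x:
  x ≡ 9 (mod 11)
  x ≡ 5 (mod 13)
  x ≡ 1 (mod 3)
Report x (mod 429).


Moduli 11, 13, 3 are pairwise coprime; by CRT there is a unique solution modulo M = 11 · 13 · 3 = 429.
Solve pairwise, accumulating the modulus:
  Start with x ≡ 9 (mod 11).
  Combine with x ≡ 5 (mod 13): since gcd(11, 13) = 1, we get a unique residue mod 143.
    Write x = 9 + 11·t and substitute into x ≡ 5 (mod 13): 11·t ≡ 5 − 9 = -4 (mod 13).
    Reduce coefficients mod 13: 11·t ≡ 9 (mod 13).
    The inverse of 11 mod 13 is 6 (since 11·6 = 66 = 5·13 + 1), so t ≡ 6·9 = 54 ≡ 2 (mod 13).
    Then x = 9 + 11·2 = 31, valid modulo lcm(11, 13) = 143: x ≡ 31 (mod 143).
  Combine with x ≡ 1 (mod 3): since gcd(143, 3) = 1, we get a unique residue mod 429.
    Write x = 31 + 143·t and substitute into x ≡ 1 (mod 3): 143·t ≡ 1 − 31 = -30 (mod 3).
    Reduce coefficients mod 3: 2·t ≡ 0 (mod 3).
    The inverse of 2 mod 3 is 2 (since 2·2 = 4 = 1·3 + 1), so t ≡ 2·0 = 0 ≡ 0 (mod 3).
    Then x = 31 + 143·0 = 31, valid modulo lcm(143, 3) = 429: x ≡ 31 (mod 429).
Verify: 31 mod 11 = 9 ✓, 31 mod 13 = 5 ✓, 31 mod 3 = 1 ✓.

x ≡ 31 (mod 429).


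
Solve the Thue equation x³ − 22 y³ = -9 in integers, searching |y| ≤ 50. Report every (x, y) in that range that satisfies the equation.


The equation is x³ - 22y³ = -9. For fixed y, x³ = 22·y³ − 9, so a solution requires the RHS to be a perfect cube.
Strategy: iterate y from -50 to 50, compute RHS = 22·y³ − 9, and check whether it is a (positive or negative) perfect cube.
Check small values of y:
  y = 0: RHS = -9 is not a perfect cube.
  y = 1: RHS = 13 is not a perfect cube.
  y = -1: RHS = -31 is not a perfect cube.
  y = 2: RHS = 167 is not a perfect cube.
  y = -2: RHS = -185 is not a perfect cube.
  y = 3: RHS = 585 is not a perfect cube.
  y = -3: RHS = -603 is not a perfect cube.
Continuing the search up to |y| = 50 finds no solutions either.
No (x, y) in the scanned range satisfies the equation.

No integer solutions with |y| ≤ 50.


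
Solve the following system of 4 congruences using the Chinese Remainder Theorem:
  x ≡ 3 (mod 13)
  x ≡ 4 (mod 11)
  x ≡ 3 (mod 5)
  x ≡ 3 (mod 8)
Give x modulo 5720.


Product of moduli M = 13 · 11 · 5 · 8 = 5720.
Merge one congruence at a time:
  Start: x ≡ 3 (mod 13).
  Combine with x ≡ 4 (mod 11); new modulus lcm = 143.
    Write x = 3 + 13·t and substitute into x ≡ 4 (mod 11): 13·t ≡ 4 − 3 = 1 (mod 11).
    Reduce coefficients mod 11: 2·t ≡ 1 (mod 11).
    The inverse of 2 mod 11 is 6 (since 2·6 = 12 = 1·11 + 1), so t ≡ 6·1 = 6 ≡ 6 (mod 11).
    Then x = 3 + 13·6 = 81, valid modulo lcm(13, 11) = 143: x ≡ 81 (mod 143).
  Combine with x ≡ 3 (mod 5); new modulus lcm = 715.
    Write x = 81 + 143·t and substitute into x ≡ 3 (mod 5): 143·t ≡ 3 − 81 = -78 (mod 5).
    Reduce coefficients mod 5: 3·t ≡ 2 (mod 5).
    The inverse of 3 mod 5 is 2 (since 3·2 = 6 = 1·5 + 1), so t ≡ 2·2 = 4 ≡ 4 (mod 5).
    Then x = 81 + 143·4 = 653, valid modulo lcm(143, 5) = 715: x ≡ 653 (mod 715).
  Combine with x ≡ 3 (mod 8); new modulus lcm = 5720.
    Write x = 653 + 715·t and substitute into x ≡ 3 (mod 8): 715·t ≡ 3 − 653 = -650 (mod 8).
    Reduce coefficients mod 8: 3·t ≡ 6 (mod 8).
    The inverse of 3 mod 8 is 3 (since 3·3 = 9 = 1·8 + 1), so t ≡ 3·6 = 18 ≡ 2 (mod 8).
    Then x = 653 + 715·2 = 2083, valid modulo lcm(715, 8) = 5720: x ≡ 2083 (mod 5720).
Verify against each original: 2083 mod 13 = 3, 2083 mod 11 = 4, 2083 mod 5 = 3, 2083 mod 8 = 3.

x ≡ 2083 (mod 5720).


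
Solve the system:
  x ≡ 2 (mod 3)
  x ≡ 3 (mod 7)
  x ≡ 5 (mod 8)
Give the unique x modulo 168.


Moduli 3, 7, 8 are pairwise coprime; by CRT there is a unique solution modulo M = 3 · 7 · 8 = 168.
Solve pairwise, accumulating the modulus:
  Start with x ≡ 2 (mod 3).
  Combine with x ≡ 3 (mod 7): since gcd(3, 7) = 1, we get a unique residue mod 21.
    Write x = 2 + 3·t and substitute into x ≡ 3 (mod 7): 3·t ≡ 3 − 2 = 1 (mod 7).
    The inverse of 3 mod 7 is 5 (since 3·5 = 15 = 2·7 + 1), so t ≡ 5·1 = 5 ≡ 5 (mod 7).
    Then x = 2 + 3·5 = 17, valid modulo lcm(3, 7) = 21: x ≡ 17 (mod 21).
  Combine with x ≡ 5 (mod 8): since gcd(21, 8) = 1, we get a unique residue mod 168.
    Write x = 17 + 21·t and substitute into x ≡ 5 (mod 8): 21·t ≡ 5 − 17 = -12 (mod 8).
    Reduce coefficients mod 8: 5·t ≡ 4 (mod 8).
    The inverse of 5 mod 8 is 5 (since 5·5 = 25 = 3·8 + 1), so t ≡ 5·4 = 20 ≡ 4 (mod 8).
    Then x = 17 + 21·4 = 101, valid modulo lcm(21, 8) = 168: x ≡ 101 (mod 168).
Verify: 101 mod 3 = 2 ✓, 101 mod 7 = 3 ✓, 101 mod 8 = 5 ✓.

x ≡ 101 (mod 168).


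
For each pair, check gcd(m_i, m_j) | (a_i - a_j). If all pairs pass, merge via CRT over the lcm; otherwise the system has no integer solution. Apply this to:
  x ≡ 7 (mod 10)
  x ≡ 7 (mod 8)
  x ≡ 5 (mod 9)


Moduli 10, 8, 9 are not pairwise coprime, so CRT works modulo lcm(m_i) when all pairwise compatibility conditions hold.
Pairwise compatibility: gcd(m_i, m_j) must divide a_i - a_j for every pair.
Merge one congruence at a time:
  Start: x ≡ 7 (mod 10).
  Combine with x ≡ 7 (mod 8): gcd(10, 8) = 2; 7 - 7 = 0, which IS divisible by 2, so compatible.
    Write x = 7 + 10·t and substitute into x ≡ 7 (mod 8): 10·t ≡ 7 − 7 = 0 (mod 8).
    Divide the congruence (and modulus) by g = 2: 5·t ≡ 0 (mod 4).
    Reduce coefficients mod 4: 1·t ≡ 0 (mod 4).
    So t ≡ 0 (mod 4).
    Then x = 7 + 10·0 = 7, valid modulo lcm(10, 8) = 40: x ≡ 7 (mod 40).
  Combine with x ≡ 5 (mod 9): gcd(40, 9) = 1; 5 - 7 = -2, which IS divisible by 1, so compatible.
    Write x = 7 + 40·t and substitute into x ≡ 5 (mod 9): 40·t ≡ 5 − 7 = -2 (mod 9).
    Reduce coefficients mod 9: 4·t ≡ 7 (mod 9).
    The inverse of 4 mod 9 is 7 (since 4·7 = 28 = 3·9 + 1), so t ≡ 7·7 = 49 ≡ 4 (mod 9).
    Then x = 7 + 40·4 = 167, valid modulo lcm(40, 9) = 360: x ≡ 167 (mod 360).
Verify: 167 mod 10 = 7, 167 mod 8 = 7, 167 mod 9 = 5.

x ≡ 167 (mod 360).
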